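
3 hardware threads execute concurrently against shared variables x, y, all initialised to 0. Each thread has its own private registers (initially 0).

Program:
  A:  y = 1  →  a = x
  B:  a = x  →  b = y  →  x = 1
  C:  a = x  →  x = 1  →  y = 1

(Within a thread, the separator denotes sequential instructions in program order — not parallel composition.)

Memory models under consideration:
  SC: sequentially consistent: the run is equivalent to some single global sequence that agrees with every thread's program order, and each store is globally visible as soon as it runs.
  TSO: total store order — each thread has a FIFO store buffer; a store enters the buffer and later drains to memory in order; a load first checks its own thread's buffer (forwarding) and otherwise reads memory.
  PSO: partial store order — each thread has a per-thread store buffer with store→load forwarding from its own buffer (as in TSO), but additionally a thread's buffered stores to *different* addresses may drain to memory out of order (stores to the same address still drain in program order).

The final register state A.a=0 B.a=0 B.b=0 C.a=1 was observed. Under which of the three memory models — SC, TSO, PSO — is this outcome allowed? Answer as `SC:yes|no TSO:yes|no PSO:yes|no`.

outcome vector order: (A.a,B.a,B.b,C.a)
SC (11): 0/0/0/0; 0/0/0/1; 0/0/1/0; 0/0/1/1; 0/1/1/0; 1/0/0/0; 1/0/0/1; 1/0/1/0; 1/0/1/1; 1/1/0/0; 1/1/1/0
TSO (12): 0/0/0/0; 0/0/0/1; 0/0/1/0; 0/0/1/1; 0/1/0/0; 0/1/1/0; 1/0/0/0; 1/0/0/1; 1/0/1/0; 1/0/1/1; 1/1/0/0; 1/1/1/0
PSO (12): 0/0/0/0; 0/0/0/1; 0/0/1/0; 0/0/1/1; 0/1/0/0; 0/1/1/0; 1/0/0/0; 1/0/0/1; 1/0/1/0; 1/0/1/1; 1/1/0/0; 1/1/1/0
target 0/0/0/1 ∈ {SC,TSO,PSO}

SC:yes TSO:yes PSO:yes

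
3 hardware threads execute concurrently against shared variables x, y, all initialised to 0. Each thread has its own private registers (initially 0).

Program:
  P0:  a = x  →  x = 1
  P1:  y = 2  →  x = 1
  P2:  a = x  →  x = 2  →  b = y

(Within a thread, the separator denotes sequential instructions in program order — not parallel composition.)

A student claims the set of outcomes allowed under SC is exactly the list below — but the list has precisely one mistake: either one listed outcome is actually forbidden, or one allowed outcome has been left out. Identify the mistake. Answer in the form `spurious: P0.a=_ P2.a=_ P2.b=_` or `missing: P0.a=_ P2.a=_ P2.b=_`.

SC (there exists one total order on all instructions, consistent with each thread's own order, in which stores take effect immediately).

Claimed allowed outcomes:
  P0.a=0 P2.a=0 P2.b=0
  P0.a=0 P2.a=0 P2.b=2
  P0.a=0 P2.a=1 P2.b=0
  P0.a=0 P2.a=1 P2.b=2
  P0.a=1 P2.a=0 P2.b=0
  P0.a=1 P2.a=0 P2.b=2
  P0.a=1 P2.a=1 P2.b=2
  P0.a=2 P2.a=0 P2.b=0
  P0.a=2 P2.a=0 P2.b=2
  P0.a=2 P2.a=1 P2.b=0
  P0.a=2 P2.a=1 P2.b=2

spurious: P0.a=2 P2.a=1 P2.b=0

outcome vector order: (P0.a,P2.a,P2.b)
SC (10): <0 0 0> <0 0 2> <0 1 0> <0 1 2> <1 0 0> <1 0 2> <1 1 2> <2 0 0> <2 0 2> <2 1 2>
claimed∖SC = {<2 1 0>}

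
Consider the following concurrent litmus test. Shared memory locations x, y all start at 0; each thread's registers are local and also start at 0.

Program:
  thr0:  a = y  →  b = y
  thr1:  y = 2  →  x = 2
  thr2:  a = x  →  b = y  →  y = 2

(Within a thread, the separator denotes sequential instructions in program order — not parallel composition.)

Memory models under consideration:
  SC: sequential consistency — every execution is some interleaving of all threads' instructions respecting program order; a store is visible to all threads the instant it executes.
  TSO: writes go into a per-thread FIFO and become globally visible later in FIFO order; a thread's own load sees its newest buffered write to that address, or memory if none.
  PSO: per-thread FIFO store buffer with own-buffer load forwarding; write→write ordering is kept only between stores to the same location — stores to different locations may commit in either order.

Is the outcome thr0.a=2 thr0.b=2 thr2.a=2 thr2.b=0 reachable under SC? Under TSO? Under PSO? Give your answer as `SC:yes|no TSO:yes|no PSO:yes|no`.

SC:no TSO:no PSO:yes

outcome vector order: (thr0.a,thr0.b,thr2.a,thr2.b)
SC: 9 outcomes — {<0 0 0 0>; <0 0 0 2>; <0 0 2 2>; <0 2 0 0>; <0 2 0 2>; <0 2 2 2>; <2 2 0 0>; <2 2 0 2>; <2 2 2 2>}
TSO: 9 outcomes — {<0 0 0 0>; <0 0 0 2>; <0 0 2 2>; <0 2 0 0>; <0 2 0 2>; <0 2 2 2>; <2 2 0 0>; <2 2 0 2>; <2 2 2 2>}
PSO: 12 outcomes — {<0 0 0 0>; <0 0 0 2>; <0 0 2 0>; <0 0 2 2>; <0 2 0 0>; <0 2 0 2>; <0 2 2 0>; <0 2 2 2>; <2 2 0 0>; <2 2 0 2>; <2 2 2 0>; <2 2 2 2>}
target <2 2 2 0> ∈ {PSO}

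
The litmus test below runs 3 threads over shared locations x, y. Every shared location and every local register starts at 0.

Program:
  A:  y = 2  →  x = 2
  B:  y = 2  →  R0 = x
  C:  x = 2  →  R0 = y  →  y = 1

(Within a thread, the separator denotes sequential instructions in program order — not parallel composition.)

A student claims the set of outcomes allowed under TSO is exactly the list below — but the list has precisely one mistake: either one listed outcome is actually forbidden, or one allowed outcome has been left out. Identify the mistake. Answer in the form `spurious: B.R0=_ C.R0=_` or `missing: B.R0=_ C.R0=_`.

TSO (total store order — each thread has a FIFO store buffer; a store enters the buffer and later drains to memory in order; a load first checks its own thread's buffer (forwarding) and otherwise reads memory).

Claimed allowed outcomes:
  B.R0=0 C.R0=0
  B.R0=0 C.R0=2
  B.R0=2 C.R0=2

outcome vector order: (B.R0,C.R0)
TSO: 4 outcomes — {(0,0) (0,2) (2,0) (2,2)}
TSO∖claimed = {(2,0)}

missing: B.R0=2 C.R0=0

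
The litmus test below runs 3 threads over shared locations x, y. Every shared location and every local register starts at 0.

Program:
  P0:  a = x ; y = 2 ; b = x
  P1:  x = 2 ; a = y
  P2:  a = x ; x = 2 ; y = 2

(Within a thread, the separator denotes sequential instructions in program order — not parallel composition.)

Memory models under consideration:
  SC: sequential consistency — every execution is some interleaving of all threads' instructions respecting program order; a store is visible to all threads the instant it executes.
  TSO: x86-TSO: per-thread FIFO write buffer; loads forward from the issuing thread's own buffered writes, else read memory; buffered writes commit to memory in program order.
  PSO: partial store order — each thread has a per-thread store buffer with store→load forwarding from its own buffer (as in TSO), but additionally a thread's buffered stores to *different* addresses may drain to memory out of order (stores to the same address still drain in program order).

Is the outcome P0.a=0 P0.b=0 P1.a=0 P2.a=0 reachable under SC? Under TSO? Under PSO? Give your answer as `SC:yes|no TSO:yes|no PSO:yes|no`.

outcome vector order: (P0.a,P0.b,P1.a,P2.a)
SC (10): (0,0,2,0), (0,0,2,2), (0,2,0,0), (0,2,0,2), (0,2,2,0), (0,2,2,2), (2,2,0,0), (2,2,0,2), (2,2,2,0), (2,2,2,2)
TSO (12): (0,0,0,0), (0,0,0,2), (0,0,2,0), (0,0,2,2), (0,2,0,0), (0,2,0,2), (0,2,2,0), (0,2,2,2), (2,2,0,0), (2,2,0,2), (2,2,2,0), (2,2,2,2)
PSO (12): (0,0,0,0), (0,0,0,2), (0,0,2,0), (0,0,2,2), (0,2,0,0), (0,2,0,2), (0,2,2,0), (0,2,2,2), (2,2,0,0), (2,2,0,2), (2,2,2,0), (2,2,2,2)
target (0,0,0,0) ∈ {TSO,PSO}

SC:no TSO:yes PSO:yes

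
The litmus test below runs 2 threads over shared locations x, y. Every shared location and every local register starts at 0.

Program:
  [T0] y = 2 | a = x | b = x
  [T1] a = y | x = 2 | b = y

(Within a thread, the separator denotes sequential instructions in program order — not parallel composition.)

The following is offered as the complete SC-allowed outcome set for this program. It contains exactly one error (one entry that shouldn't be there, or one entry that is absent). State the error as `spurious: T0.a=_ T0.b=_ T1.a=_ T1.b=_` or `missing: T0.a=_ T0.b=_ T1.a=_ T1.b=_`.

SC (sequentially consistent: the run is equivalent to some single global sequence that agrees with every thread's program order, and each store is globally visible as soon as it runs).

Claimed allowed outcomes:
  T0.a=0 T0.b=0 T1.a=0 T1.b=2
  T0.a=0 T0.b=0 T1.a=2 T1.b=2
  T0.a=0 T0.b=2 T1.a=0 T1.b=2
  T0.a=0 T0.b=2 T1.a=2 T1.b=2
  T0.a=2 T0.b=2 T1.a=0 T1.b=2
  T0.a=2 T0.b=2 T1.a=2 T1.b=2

outcome vector order: (T0.a,T0.b,T1.a,T1.b)
SC: 7 outcomes — {0002; 0022; 0202; 0222; 2200; 2202; 2222}
SC∖claimed = {2200}

missing: T0.a=2 T0.b=2 T1.a=0 T1.b=0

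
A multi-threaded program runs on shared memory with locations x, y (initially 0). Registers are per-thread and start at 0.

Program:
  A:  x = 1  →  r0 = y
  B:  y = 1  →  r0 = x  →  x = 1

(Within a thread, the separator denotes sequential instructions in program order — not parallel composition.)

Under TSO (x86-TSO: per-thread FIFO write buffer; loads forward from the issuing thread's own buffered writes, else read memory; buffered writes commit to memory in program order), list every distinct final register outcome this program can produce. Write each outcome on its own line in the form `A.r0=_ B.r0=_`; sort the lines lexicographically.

A.r0=0 B.r0=0
A.r0=0 B.r0=1
A.r0=1 B.r0=0
A.r0=1 B.r0=1

outcome vector order: (A.r0,B.r0)
|TSO outcomes| = 4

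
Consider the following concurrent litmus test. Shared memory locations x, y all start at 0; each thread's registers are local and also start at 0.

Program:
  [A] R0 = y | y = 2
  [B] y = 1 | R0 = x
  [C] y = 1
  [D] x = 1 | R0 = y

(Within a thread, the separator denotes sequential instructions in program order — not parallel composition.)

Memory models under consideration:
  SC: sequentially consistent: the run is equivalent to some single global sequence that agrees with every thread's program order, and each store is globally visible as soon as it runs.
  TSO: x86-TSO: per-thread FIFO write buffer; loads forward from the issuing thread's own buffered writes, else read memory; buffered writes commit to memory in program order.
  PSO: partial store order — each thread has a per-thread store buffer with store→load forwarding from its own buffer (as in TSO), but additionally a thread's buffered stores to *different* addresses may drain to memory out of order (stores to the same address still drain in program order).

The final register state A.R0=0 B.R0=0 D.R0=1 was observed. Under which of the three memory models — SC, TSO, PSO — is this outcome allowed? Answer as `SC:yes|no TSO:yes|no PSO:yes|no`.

SC:yes TSO:yes PSO:yes

outcome vector order: (A.R0,B.R0,D.R0)
[SC] allowed = {001 002 010 011 012 101 102 110 111 112}
[TSO] allowed = {000 001 002 010 011 012 100 101 102 110 111 112}
[PSO] allowed = {000 001 002 010 011 012 100 101 102 110 111 112}
target 001 ∈ {SC,TSO,PSO}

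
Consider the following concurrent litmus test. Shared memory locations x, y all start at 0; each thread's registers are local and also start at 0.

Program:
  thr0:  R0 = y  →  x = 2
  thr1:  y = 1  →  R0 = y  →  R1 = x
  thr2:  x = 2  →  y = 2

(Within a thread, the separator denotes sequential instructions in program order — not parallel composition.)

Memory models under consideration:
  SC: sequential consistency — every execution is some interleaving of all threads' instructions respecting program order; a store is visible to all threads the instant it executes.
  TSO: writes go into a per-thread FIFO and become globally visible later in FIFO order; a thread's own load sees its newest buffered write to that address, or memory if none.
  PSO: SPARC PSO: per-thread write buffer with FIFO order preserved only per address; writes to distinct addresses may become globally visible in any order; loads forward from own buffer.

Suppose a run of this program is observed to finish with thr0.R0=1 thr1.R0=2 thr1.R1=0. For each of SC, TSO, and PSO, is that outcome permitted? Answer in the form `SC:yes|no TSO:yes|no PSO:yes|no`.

SC:no TSO:no PSO:yes

outcome vector order: (thr0.R0,thr1.R0,thr1.R1)
SC: 9 outcomes — {0/1/0; 0/1/2; 0/2/2; 1/1/0; 1/1/2; 1/2/2; 2/1/0; 2/1/2; 2/2/2}
TSO: 9 outcomes — {0/1/0; 0/1/2; 0/2/2; 1/1/0; 1/1/2; 1/2/2; 2/1/0; 2/1/2; 2/2/2}
PSO: 12 outcomes — {0/1/0; 0/1/2; 0/2/0; 0/2/2; 1/1/0; 1/1/2; 1/2/0; 1/2/2; 2/1/0; 2/1/2; 2/2/0; 2/2/2}
target 1/2/0 ∈ {PSO}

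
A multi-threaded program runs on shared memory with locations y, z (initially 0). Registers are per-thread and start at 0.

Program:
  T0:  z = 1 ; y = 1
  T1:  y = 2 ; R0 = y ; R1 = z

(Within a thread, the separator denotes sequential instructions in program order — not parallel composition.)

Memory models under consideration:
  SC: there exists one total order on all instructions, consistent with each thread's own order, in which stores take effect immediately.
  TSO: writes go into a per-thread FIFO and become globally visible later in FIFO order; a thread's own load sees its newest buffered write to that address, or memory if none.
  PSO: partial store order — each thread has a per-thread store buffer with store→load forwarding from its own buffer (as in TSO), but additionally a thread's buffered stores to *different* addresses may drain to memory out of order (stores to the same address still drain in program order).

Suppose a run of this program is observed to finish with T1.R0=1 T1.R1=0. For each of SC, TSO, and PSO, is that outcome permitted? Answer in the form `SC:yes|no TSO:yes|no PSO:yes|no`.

SC:no TSO:no PSO:yes

outcome vector order: (T1.R0,T1.R1)
under SC → 1/1 2/0 2/1
under TSO → 1/1 2/0 2/1
under PSO → 1/0 1/1 2/0 2/1
target 1/0 ∈ {PSO}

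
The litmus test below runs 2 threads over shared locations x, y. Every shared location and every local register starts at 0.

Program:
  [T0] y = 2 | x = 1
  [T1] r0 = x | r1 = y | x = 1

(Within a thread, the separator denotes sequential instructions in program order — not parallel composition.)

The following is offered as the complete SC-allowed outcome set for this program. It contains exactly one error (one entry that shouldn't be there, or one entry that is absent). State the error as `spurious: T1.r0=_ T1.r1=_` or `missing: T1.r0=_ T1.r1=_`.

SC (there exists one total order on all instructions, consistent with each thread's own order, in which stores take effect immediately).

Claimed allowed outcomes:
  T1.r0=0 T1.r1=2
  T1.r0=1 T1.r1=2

missing: T1.r0=0 T1.r1=0

outcome vector order: (T1.r0,T1.r1)
under SC → 00 02 12
SC∖claimed = {00}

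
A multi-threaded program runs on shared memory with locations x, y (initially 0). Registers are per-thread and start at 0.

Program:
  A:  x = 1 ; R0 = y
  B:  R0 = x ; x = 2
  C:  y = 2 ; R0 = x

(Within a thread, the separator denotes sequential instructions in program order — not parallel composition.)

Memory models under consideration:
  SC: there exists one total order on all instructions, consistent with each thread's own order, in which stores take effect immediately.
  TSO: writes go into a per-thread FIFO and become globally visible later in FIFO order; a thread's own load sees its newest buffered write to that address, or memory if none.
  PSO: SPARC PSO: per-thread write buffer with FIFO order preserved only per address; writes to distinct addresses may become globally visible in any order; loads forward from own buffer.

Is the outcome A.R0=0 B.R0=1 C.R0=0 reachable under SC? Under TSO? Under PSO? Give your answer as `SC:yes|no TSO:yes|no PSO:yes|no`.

outcome vector order: (A.R0,B.R0,C.R0)
SC: 10 outcomes — {(0,0,1) (0,0,2) (0,1,1) (0,1,2) (2,0,0) (2,0,1) (2,0,2) (2,1,0) (2,1,1) (2,1,2)}
TSO: 12 outcomes — {(0,0,0) (0,0,1) (0,0,2) (0,1,0) (0,1,1) (0,1,2) (2,0,0) (2,0,1) (2,0,2) (2,1,0) (2,1,1) (2,1,2)}
PSO: 12 outcomes — {(0,0,0) (0,0,1) (0,0,2) (0,1,0) (0,1,1) (0,1,2) (2,0,0) (2,0,1) (2,0,2) (2,1,0) (2,1,1) (2,1,2)}
target (0,1,0) ∈ {TSO,PSO}

SC:no TSO:yes PSO:yes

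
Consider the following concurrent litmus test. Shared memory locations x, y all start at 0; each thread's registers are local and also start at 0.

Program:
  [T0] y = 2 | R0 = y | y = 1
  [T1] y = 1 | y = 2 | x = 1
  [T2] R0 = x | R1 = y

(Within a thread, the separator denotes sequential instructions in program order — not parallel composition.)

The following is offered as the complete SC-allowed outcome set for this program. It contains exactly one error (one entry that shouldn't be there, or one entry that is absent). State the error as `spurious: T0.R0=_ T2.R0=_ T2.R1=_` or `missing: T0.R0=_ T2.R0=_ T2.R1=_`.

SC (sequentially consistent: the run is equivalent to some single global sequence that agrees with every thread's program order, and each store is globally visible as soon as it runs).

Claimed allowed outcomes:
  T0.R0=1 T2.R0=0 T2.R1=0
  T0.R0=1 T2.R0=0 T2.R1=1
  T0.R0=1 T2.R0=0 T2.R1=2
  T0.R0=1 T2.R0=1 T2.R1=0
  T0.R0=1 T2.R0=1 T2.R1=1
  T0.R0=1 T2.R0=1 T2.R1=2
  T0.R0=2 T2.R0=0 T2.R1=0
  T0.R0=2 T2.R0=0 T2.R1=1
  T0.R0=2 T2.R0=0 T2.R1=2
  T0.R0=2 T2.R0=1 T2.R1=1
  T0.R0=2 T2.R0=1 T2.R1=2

spurious: T0.R0=1 T2.R0=1 T2.R1=0

outcome vector order: (T0.R0,T2.R0,T2.R1)
[SC] allowed = {1/0/0, 1/0/1, 1/0/2, 1/1/1, 1/1/2, 2/0/0, 2/0/1, 2/0/2, 2/1/1, 2/1/2}
claimed∖SC = {1/1/0}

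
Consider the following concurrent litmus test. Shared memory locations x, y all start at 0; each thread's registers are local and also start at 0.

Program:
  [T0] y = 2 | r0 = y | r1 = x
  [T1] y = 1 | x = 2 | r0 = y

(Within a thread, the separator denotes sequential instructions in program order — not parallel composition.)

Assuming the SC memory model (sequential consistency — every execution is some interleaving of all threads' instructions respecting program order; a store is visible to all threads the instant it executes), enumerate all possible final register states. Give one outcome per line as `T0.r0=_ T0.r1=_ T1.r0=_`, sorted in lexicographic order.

T0.r0=1 T0.r1=0 T1.r0=1
T0.r0=1 T0.r1=2 T1.r0=1
T0.r0=2 T0.r1=0 T1.r0=1
T0.r0=2 T0.r1=0 T1.r0=2
T0.r0=2 T0.r1=2 T1.r0=1
T0.r0=2 T0.r1=2 T1.r0=2

outcome vector order: (T0.r0,T0.r1,T1.r0)
|SC outcomes| = 6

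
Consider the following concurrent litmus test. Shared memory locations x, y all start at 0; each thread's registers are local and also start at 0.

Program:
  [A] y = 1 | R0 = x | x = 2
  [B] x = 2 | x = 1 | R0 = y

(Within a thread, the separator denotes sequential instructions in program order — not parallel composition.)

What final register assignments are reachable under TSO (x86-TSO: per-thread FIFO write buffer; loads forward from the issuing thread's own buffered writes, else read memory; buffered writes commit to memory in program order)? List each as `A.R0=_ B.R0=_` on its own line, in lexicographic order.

outcome vector order: (A.R0,B.R0)
|TSO outcomes| = 6

A.R0=0 B.R0=0
A.R0=0 B.R0=1
A.R0=1 B.R0=0
A.R0=1 B.R0=1
A.R0=2 B.R0=0
A.R0=2 B.R0=1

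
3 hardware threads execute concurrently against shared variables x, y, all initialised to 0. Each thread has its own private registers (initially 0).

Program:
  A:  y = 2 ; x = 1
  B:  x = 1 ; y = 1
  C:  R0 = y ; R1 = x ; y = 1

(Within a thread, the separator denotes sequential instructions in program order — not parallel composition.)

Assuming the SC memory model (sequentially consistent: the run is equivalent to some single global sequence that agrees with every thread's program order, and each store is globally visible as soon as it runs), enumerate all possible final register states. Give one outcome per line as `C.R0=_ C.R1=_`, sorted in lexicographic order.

C.R0=0 C.R1=0
C.R0=0 C.R1=1
C.R0=1 C.R1=1
C.R0=2 C.R1=0
C.R0=2 C.R1=1

outcome vector order: (C.R0,C.R1)
|SC outcomes| = 5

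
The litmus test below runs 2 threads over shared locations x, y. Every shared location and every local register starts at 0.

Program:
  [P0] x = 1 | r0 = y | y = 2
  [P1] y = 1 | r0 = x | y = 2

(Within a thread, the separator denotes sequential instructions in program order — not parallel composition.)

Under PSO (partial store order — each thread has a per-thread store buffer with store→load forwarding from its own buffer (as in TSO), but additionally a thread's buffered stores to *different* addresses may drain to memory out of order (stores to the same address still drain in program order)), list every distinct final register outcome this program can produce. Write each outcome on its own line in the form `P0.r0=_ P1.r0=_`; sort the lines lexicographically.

P0.r0=0 P1.r0=0
P0.r0=0 P1.r0=1
P0.r0=1 P1.r0=0
P0.r0=1 P1.r0=1
P0.r0=2 P1.r0=0
P0.r0=2 P1.r0=1

outcome vector order: (P0.r0,P1.r0)
|PSO outcomes| = 6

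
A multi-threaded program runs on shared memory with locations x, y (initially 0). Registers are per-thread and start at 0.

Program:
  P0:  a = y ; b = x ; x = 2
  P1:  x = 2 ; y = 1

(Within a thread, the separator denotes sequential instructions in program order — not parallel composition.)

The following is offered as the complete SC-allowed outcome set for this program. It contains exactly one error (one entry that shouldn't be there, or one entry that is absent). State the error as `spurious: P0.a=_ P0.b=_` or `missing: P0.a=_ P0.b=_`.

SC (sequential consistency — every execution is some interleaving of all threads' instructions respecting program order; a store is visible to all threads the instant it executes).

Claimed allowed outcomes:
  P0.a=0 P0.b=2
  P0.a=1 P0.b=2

outcome vector order: (P0.a,P0.b)
SC: 3 outcomes — {00; 02; 12}
SC∖claimed = {00}

missing: P0.a=0 P0.b=0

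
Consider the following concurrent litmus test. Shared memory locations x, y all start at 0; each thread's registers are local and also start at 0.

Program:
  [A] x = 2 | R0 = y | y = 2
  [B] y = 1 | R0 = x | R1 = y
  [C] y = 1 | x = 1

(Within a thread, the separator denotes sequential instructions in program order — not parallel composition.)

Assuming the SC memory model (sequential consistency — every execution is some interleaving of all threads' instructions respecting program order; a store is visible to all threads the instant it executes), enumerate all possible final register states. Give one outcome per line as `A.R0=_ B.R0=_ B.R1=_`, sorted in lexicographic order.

outcome vector order: (A.R0,B.R0,B.R1)
|SC outcomes| = 10

A.R0=0 B.R0=1 B.R1=1
A.R0=0 B.R0=1 B.R1=2
A.R0=0 B.R0=2 B.R1=1
A.R0=0 B.R0=2 B.R1=2
A.R0=1 B.R0=0 B.R1=1
A.R0=1 B.R0=0 B.R1=2
A.R0=1 B.R0=1 B.R1=1
A.R0=1 B.R0=1 B.R1=2
A.R0=1 B.R0=2 B.R1=1
A.R0=1 B.R0=2 B.R1=2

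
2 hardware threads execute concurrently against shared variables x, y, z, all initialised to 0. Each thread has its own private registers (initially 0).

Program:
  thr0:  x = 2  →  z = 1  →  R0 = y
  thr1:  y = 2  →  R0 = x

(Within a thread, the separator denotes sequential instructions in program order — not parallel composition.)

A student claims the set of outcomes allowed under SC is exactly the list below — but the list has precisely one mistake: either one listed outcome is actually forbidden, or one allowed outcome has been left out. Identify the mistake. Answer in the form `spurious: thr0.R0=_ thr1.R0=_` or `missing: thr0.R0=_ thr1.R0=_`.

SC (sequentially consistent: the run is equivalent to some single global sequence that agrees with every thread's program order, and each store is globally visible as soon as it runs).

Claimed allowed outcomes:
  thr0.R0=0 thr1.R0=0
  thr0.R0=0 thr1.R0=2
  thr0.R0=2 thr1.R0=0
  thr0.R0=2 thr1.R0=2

outcome vector order: (thr0.R0,thr1.R0)
under SC → 02 20 22
claimed∖SC = {00}

spurious: thr0.R0=0 thr1.R0=0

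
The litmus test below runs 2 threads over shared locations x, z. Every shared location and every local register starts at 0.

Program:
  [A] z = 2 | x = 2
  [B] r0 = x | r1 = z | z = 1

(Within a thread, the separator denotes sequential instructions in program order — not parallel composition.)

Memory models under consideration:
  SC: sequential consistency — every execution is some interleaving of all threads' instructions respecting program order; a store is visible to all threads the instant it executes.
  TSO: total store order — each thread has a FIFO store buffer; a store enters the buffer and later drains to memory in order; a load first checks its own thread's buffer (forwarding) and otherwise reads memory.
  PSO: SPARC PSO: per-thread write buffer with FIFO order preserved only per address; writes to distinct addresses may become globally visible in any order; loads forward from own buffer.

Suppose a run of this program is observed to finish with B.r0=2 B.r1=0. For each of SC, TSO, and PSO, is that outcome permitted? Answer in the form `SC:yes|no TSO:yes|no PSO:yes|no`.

SC:no TSO:no PSO:yes

outcome vector order: (B.r0,B.r1)
[SC] allowed = {(0,0), (0,2), (2,2)}
[TSO] allowed = {(0,0), (0,2), (2,2)}
[PSO] allowed = {(0,0), (0,2), (2,0), (2,2)}
target (2,0) ∈ {PSO}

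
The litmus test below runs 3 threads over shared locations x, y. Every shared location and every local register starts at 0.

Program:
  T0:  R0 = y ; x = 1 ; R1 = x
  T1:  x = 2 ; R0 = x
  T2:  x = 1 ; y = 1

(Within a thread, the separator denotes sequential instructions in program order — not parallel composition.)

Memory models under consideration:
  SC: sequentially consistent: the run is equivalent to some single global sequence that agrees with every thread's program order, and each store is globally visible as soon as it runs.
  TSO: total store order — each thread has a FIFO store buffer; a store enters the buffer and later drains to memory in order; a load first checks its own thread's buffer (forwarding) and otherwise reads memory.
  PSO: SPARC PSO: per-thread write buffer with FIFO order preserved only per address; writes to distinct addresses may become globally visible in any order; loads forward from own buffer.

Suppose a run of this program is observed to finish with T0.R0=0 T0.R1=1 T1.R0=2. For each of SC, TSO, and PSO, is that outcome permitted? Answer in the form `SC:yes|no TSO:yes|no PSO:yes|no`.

outcome vector order: (T0.R0,T0.R1,T1.R0)
SC (7): (0,1,1) (0,1,2) (0,2,1) (0,2,2) (1,1,1) (1,1,2) (1,2,2)
TSO (7): (0,1,1) (0,1,2) (0,2,1) (0,2,2) (1,1,1) (1,1,2) (1,2,2)
PSO (8): (0,1,1) (0,1,2) (0,2,1) (0,2,2) (1,1,1) (1,1,2) (1,2,1) (1,2,2)
target (0,1,2) ∈ {SC,TSO,PSO}

SC:yes TSO:yes PSO:yes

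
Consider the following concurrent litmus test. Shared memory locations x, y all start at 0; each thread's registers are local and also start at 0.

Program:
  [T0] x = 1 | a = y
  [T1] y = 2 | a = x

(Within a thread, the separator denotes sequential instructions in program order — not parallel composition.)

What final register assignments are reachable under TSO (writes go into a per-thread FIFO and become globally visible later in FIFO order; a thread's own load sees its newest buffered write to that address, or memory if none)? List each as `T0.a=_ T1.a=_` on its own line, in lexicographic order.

T0.a=0 T1.a=0
T0.a=0 T1.a=1
T0.a=2 T1.a=0
T0.a=2 T1.a=1

outcome vector order: (T0.a,T1.a)
|TSO outcomes| = 4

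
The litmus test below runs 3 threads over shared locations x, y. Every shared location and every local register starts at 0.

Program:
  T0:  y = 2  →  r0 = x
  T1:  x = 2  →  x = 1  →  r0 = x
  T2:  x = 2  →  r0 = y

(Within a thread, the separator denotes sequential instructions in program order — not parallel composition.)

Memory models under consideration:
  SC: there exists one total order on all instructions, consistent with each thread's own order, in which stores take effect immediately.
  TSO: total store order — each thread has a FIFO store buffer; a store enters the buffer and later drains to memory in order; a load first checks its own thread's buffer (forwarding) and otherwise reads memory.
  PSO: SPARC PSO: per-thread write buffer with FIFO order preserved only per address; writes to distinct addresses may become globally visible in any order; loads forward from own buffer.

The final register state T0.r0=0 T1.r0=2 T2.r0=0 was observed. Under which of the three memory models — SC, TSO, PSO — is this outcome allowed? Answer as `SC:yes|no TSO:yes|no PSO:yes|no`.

SC:no TSO:yes PSO:yes

outcome vector order: (T0.r0,T1.r0,T2.r0)
[SC] allowed = {(0,1,2) (0,2,2) (1,1,0) (1,1,2) (1,2,2) (2,1,0) (2,1,2) (2,2,0) (2,2,2)}
[TSO] allowed = {(0,1,0) (0,1,2) (0,2,0) (0,2,2) (1,1,0) (1,1,2) (1,2,0) (1,2,2) (2,1,0) (2,1,2) (2,2,0) (2,2,2)}
[PSO] allowed = {(0,1,0) (0,1,2) (0,2,0) (0,2,2) (1,1,0) (1,1,2) (1,2,0) (1,2,2) (2,1,0) (2,1,2) (2,2,0) (2,2,2)}
target (0,2,0) ∈ {TSO,PSO}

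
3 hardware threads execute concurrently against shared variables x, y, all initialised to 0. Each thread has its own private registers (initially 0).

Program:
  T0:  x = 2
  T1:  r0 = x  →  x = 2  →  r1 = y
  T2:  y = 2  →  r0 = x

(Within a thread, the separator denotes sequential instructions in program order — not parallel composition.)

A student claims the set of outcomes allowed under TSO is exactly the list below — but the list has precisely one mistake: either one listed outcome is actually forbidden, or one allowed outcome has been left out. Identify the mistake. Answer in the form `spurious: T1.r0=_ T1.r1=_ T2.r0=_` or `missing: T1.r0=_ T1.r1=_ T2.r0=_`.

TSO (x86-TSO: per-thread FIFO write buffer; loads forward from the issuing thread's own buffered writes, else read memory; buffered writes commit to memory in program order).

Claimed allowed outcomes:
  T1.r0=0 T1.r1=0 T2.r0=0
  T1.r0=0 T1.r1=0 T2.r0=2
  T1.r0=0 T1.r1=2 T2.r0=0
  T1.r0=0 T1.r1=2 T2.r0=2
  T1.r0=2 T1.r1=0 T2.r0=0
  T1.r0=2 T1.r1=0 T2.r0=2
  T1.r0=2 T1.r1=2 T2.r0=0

missing: T1.r0=2 T1.r1=2 T2.r0=2

outcome vector order: (T1.r0,T1.r1,T2.r0)
TSO (8): 0/0/0, 0/0/2, 0/2/0, 0/2/2, 2/0/0, 2/0/2, 2/2/0, 2/2/2
TSO∖claimed = {2/2/2}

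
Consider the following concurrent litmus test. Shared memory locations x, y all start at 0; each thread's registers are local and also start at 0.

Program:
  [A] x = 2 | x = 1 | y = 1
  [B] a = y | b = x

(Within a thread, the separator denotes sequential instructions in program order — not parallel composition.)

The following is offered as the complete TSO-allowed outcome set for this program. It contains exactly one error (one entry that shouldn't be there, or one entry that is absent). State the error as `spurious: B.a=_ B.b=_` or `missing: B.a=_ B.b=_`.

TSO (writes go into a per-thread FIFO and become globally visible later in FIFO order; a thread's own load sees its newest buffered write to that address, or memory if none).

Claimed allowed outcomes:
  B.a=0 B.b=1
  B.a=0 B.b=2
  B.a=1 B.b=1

outcome vector order: (B.a,B.b)
under TSO → <0 0>, <0 1>, <0 2>, <1 1>
TSO∖claimed = {<0 0>}

missing: B.a=0 B.b=0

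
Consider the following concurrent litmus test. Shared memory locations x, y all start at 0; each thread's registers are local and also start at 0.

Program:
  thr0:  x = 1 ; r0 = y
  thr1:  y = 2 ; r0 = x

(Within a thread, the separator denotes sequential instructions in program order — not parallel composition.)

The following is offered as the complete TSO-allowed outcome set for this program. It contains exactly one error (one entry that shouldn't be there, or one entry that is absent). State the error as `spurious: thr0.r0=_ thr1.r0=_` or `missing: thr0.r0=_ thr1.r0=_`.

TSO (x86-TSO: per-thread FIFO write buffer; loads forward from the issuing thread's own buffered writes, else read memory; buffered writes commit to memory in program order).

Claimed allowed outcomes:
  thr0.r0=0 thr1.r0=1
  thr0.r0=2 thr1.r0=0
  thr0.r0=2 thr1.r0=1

missing: thr0.r0=0 thr1.r0=0

outcome vector order: (thr0.r0,thr1.r0)
TSO: 4 outcomes — {(0,0); (0,1); (2,0); (2,1)}
TSO∖claimed = {(0,0)}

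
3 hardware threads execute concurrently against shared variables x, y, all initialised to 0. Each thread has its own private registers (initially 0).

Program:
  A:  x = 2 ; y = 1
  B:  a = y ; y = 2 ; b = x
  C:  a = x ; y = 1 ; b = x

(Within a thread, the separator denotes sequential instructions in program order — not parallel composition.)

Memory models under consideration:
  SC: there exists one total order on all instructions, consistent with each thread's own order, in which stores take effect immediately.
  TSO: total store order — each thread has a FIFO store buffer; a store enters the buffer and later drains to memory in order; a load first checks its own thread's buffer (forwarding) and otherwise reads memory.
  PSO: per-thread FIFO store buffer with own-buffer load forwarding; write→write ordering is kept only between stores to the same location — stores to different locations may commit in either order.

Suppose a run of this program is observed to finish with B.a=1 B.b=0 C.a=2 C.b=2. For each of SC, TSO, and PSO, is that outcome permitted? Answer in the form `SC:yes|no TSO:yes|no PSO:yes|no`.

outcome vector order: (B.a,B.b,C.a,C.b)
SC (11): <0 0 0 0>, <0 0 0 2>, <0 0 2 2>, <0 2 0 0>, <0 2 0 2>, <0 2 2 2>, <1 0 0 0>, <1 0 0 2>, <1 2 0 0>, <1 2 0 2>, <1 2 2 2>
TSO (11): <0 0 0 0>, <0 0 0 2>, <0 0 2 2>, <0 2 0 0>, <0 2 0 2>, <0 2 2 2>, <1 0 0 0>, <1 0 0 2>, <1 2 0 0>, <1 2 0 2>, <1 2 2 2>
PSO (12): <0 0 0 0>, <0 0 0 2>, <0 0 2 2>, <0 2 0 0>, <0 2 0 2>, <0 2 2 2>, <1 0 0 0>, <1 0 0 2>, <1 0 2 2>, <1 2 0 0>, <1 2 0 2>, <1 2 2 2>
target <1 0 2 2> ∈ {PSO}

SC:no TSO:no PSO:yes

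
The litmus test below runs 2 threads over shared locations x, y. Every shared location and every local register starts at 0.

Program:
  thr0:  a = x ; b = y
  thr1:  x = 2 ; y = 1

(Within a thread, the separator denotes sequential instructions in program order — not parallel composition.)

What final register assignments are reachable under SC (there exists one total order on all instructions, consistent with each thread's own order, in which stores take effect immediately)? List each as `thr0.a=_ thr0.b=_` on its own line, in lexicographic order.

outcome vector order: (thr0.a,thr0.b)
|SC outcomes| = 4

thr0.a=0 thr0.b=0
thr0.a=0 thr0.b=1
thr0.a=2 thr0.b=0
thr0.a=2 thr0.b=1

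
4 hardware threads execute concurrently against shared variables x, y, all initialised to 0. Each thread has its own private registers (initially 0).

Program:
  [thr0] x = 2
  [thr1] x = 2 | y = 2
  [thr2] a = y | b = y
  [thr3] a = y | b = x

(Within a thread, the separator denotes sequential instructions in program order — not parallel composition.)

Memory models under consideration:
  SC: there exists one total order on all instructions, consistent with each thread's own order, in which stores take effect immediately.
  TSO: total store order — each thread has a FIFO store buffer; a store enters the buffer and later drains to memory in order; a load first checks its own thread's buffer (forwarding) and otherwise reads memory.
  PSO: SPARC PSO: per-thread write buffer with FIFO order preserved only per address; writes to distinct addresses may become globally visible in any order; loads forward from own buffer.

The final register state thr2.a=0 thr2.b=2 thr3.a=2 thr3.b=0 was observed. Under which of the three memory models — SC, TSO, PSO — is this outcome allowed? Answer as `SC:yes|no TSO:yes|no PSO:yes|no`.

outcome vector order: (thr2.a,thr2.b,thr3.a,thr3.b)
under SC → 0000, 0002, 0022, 0200, 0202, 0222, 2200, 2202, 2222
under TSO → 0000, 0002, 0022, 0200, 0202, 0222, 2200, 2202, 2222
under PSO → 0000, 0002, 0020, 0022, 0200, 0202, 0220, 0222, 2200, 2202, 2220, 2222
target 0220 ∈ {PSO}

SC:no TSO:no PSO:yes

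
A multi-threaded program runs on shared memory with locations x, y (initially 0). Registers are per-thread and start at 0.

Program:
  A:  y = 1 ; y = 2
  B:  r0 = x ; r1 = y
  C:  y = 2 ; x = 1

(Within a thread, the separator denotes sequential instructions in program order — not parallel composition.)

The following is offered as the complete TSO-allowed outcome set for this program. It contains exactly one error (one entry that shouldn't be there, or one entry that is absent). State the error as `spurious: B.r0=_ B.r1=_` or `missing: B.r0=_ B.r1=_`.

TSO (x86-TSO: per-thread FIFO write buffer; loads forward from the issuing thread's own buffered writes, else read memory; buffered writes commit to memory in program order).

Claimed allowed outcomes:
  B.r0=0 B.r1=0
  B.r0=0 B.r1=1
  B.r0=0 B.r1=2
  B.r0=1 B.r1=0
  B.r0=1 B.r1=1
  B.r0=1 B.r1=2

outcome vector order: (B.r0,B.r1)
TSO: 5 outcomes — {0/0; 0/1; 0/2; 1/1; 1/2}
claimed∖TSO = {1/0}

spurious: B.r0=1 B.r1=0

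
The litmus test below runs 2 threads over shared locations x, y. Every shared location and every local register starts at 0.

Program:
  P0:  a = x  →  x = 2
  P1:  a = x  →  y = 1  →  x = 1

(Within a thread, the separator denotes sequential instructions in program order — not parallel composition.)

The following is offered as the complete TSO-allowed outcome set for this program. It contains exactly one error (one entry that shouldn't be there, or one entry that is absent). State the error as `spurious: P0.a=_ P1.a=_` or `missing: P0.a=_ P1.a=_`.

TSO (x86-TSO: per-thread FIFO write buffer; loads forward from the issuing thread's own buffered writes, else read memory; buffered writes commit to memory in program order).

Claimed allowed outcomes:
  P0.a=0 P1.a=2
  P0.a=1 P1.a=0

missing: P0.a=0 P1.a=0

outcome vector order: (P0.a,P1.a)
[TSO] allowed = {<0 0>; <0 2>; <1 0>}
TSO∖claimed = {<0 0>}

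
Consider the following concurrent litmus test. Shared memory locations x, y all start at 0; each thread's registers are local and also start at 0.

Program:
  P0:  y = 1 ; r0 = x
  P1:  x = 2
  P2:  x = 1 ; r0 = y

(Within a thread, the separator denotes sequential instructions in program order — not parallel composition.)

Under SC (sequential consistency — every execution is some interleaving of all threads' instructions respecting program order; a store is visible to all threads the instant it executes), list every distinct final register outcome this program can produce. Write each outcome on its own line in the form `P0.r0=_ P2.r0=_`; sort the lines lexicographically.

P0.r0=0 P2.r0=1
P0.r0=1 P2.r0=0
P0.r0=1 P2.r0=1
P0.r0=2 P2.r0=0
P0.r0=2 P2.r0=1

outcome vector order: (P0.r0,P2.r0)
|SC outcomes| = 5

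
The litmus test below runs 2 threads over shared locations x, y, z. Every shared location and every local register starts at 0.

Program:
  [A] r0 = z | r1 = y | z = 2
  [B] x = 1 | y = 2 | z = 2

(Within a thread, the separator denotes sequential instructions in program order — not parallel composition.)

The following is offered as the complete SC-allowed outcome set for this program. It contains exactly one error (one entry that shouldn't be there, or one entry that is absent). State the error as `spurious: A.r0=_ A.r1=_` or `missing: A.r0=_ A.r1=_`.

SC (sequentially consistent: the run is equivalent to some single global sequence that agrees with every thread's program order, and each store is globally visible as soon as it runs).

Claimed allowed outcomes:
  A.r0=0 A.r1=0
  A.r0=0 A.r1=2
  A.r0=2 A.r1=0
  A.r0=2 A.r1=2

outcome vector order: (A.r0,A.r1)
under SC → <0 0>, <0 2>, <2 2>
claimed∖SC = {<2 0>}

spurious: A.r0=2 A.r1=0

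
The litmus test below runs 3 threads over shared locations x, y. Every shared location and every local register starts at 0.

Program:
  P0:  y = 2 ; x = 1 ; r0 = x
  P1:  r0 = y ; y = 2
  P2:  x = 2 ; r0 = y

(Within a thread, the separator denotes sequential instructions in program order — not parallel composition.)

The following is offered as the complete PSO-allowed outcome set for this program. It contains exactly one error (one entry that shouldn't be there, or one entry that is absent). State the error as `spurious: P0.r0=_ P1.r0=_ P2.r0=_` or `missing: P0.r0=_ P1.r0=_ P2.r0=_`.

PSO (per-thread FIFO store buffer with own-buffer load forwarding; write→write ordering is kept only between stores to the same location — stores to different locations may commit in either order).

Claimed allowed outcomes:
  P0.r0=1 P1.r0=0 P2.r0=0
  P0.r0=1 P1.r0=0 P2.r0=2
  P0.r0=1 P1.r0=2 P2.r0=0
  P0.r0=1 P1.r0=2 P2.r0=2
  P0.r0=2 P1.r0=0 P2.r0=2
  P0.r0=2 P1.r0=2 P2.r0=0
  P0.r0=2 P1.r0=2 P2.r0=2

outcome vector order: (P0.r0,P1.r0,P2.r0)
PSO (8): <1 0 0>; <1 0 2>; <1 2 0>; <1 2 2>; <2 0 0>; <2 0 2>; <2 2 0>; <2 2 2>
PSO∖claimed = {<2 0 0>}

missing: P0.r0=2 P1.r0=0 P2.r0=0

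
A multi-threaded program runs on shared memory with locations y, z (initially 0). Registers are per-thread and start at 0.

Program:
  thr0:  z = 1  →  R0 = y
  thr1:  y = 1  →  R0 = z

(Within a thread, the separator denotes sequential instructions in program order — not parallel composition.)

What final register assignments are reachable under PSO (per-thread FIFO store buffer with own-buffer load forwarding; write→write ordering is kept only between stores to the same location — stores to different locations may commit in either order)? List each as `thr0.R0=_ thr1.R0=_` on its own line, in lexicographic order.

outcome vector order: (thr0.R0,thr1.R0)
|PSO outcomes| = 4

thr0.R0=0 thr1.R0=0
thr0.R0=0 thr1.R0=1
thr0.R0=1 thr1.R0=0
thr0.R0=1 thr1.R0=1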